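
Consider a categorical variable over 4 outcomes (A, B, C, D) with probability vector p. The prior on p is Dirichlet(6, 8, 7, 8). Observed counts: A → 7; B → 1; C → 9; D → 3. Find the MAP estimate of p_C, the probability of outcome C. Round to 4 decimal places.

The posterior is Dirichlet(αᵢ + nᵢ) = Dirichlet(13, 9, 16, 11).
For a Dirichlet(a₁,…,a_K) with all aᵢ > 1, the mode has j-th component (aⱼ − 1)/(Σaᵢ − K).
Here Σaᵢ = 49 and K = 4, so p_C = (16 − 1)/(49 − 4) = 15/45 ≈ 0.3333.

MAP estimate of p_C = 0.3333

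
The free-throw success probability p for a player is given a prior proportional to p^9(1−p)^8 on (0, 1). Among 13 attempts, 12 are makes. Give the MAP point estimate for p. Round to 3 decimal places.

The prior density ∝ p^9(1−p)^8 is the kernel of Beta(10, 9).
Data: 12 successes in 13 trials. The binomial likelihood contributes p^12(1−p)^1, so the posterior is Beta(10+12, 9+1) = Beta(22, 10).
For Beta(a, b) with a, b > 1 the mode is (a−1)/(a+b−2) = 21/30 ≈ 0.700.

p̂_MAP = 0.700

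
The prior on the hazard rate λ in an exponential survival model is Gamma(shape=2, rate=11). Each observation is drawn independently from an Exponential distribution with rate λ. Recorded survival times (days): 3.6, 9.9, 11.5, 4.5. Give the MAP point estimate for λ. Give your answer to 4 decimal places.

λ̂_MAP = 0.1235

The Exponential(rate=λ) likelihood is ∝ λ^n e^(−λΣtᵢ). Here n = 4 and Σtᵢ = 3.6 + 9.9 + 11.5 + 4.5 = 29.5.
Posterior ∝ λe^(−11λ) · λ^4e^(−29.5λ) = λ^5e^(−40.5λ), i.e. Gamma(6, 40.5).
Mode = (a−1)/b = 5/40.5 ≈ 0.1235.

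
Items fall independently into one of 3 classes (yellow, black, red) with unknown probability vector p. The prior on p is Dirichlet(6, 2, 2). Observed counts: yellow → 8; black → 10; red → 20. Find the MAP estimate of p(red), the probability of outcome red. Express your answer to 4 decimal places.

MAP estimate of p(red) = 0.4667

The posterior is Dirichlet(αᵢ + nᵢ) = Dirichlet(14, 12, 22).
For a Dirichlet(a₁,…,a_K) with all aᵢ > 1, the mode has j-th component (aⱼ − 1)/(Σaᵢ − K).
Here Σaᵢ = 48 and K = 3, so p(red) = (22 − 1)/(48 − 3) = 21/45 ≈ 0.4667.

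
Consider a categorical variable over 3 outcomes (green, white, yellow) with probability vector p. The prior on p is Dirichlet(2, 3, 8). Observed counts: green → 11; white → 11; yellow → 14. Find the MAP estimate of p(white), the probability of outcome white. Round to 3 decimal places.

The posterior is Dirichlet(αᵢ + nᵢ) = Dirichlet(13, 14, 22).
For a Dirichlet(a₁,…,a_K) with all aᵢ > 1, the mode has j-th component (aⱼ − 1)/(Σaᵢ − K).
Here Σaᵢ = 49 and K = 3, so p(white) = (14 − 1)/(49 − 3) = 13/46 ≈ 0.283.

MAP estimate of p(white) = 0.283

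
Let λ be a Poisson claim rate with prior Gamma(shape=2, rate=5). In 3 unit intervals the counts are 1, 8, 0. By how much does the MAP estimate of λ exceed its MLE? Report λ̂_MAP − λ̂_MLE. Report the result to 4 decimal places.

MAP − MLE = -1.7500

Σxᵢ = 9. Posterior is Gamma(11, 8); MAP = (11−1)/8 = 10/8 ≈ 1.25000.
MLE = x̄ = 9/3 ≈ 3.00000.
Difference = 10/8 − 9/3 = -7/4 ≈ -1.7500.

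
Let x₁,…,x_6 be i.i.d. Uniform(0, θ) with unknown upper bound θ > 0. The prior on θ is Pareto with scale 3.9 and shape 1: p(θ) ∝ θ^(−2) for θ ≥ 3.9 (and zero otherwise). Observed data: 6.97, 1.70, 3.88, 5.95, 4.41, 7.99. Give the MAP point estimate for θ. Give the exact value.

θ̂_MAP = 7.99

The Uniform(0, θ) likelihood is θ^(−n) for θ ≥ max(xᵢ), zero otherwise. Here max(xᵢ) = 7.99.
Posterior ∝ θ^(−2) · θ^(−6) = θ^(−8) on θ ≥ max(3.9, 7.99) = 7.99.
This density is strictly decreasing in θ, so the posterior mode lies at the lower boundary of the support.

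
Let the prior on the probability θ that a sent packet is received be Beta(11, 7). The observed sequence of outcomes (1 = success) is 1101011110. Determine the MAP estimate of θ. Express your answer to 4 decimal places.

Prior: Beta(11, 7).
Data: 7 successes in 10 trials (from the sequence). The binomial likelihood contributes θ^7(1−θ)^3, so the posterior is Beta(11+7, 7+3) = Beta(18, 10).
For Beta(a, b) with a, b > 1 the mode is (a−1)/(a+b−2) = 17/26 ≈ 0.6538.

θ̂_MAP = 0.6538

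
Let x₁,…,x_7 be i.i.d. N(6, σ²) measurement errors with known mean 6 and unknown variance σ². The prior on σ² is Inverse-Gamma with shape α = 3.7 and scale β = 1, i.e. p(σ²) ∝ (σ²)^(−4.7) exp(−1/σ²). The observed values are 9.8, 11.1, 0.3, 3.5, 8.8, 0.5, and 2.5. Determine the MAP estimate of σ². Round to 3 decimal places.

σ̂²_MAP = 8.020

Sum of squared deviations about the known mean: SS = (9.8−6)² + (11.1−6)² + (0.3−6)² + (3.5−6)² + (8.8−6)² + (0.5−6)² + (2.5−6)² = 129.53.
The Normal likelihood contributes (σ²)^(−n/2) exp(−SS/(2σ²)), so the posterior is Inverse-Gamma(α + n/2, β + SS/2) = Inverse-Gamma(7.2, 65.765).
The mode of Inverse-Gamma(a, b) is b/(a+1) = 65.765/8.2 ≈ 8.020.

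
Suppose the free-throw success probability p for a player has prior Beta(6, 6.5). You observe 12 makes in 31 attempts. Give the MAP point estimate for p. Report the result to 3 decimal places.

Prior: Beta(6, 6.5).
Data: 12 successes in 31 trials. The binomial likelihood contributes p^12(1−p)^19, so the posterior is Beta(6+12, 6.5+19) = Beta(18, 25.5).
For Beta(a, b) with a, b > 1 the mode is (a−1)/(a+b−2) = 17/41.5 ≈ 0.410.

p̂_MAP = 0.410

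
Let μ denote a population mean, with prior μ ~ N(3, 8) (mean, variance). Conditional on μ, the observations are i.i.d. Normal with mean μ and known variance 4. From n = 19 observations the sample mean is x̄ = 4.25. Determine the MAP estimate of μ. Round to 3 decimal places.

n = 19, x̄ = 4.25.
For a Normal prior and Normal likelihood with known variance, the posterior is Normal; its mode equals its mean, the precision-weighted average.
Prior precision 1/σ₀² = 1/8 = 0.125; data precision n/σ² = 19/4 = 4.75.
μ̂ = (0.125·3 + 4.75·4.25) / (0.125 + 4.75) = 20.5625/4.875 = 329/78 ≈ 4.218.

μ̂_MAP = 4.218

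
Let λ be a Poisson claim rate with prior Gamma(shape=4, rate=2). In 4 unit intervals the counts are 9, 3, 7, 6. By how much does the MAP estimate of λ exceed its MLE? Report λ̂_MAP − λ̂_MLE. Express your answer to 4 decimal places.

Σxᵢ = 25. Posterior is Gamma(29, 6); MAP = (29−1)/6 = 28/6 ≈ 4.66667.
MLE = x̄ = 25/4 ≈ 6.25000.
Difference = 28/6 − 25/4 = -19/12 ≈ -1.5833.

MAP − MLE = -1.5833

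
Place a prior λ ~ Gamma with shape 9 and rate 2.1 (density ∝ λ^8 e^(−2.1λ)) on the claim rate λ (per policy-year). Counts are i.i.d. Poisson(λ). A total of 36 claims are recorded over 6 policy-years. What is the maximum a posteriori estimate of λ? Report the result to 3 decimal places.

λ̂_MAP = 5.432

Σxᵢ = 36, n = 6.
Posterior ∝ λ^8e^(−2.1λ) · λ^36e^(−6λ) = λ^44e^(−8.1λ), i.e. Gamma(shape=45, rate=8.1).
The mode of a Gamma(a, b) with a ≥ 1 (shape–rate) is (a−1)/b = 44/8.1 ≈ 5.432.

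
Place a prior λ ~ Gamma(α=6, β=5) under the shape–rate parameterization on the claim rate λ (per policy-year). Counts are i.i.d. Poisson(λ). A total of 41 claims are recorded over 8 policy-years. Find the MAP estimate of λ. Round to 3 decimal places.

λ̂_MAP = 3.538

Σxᵢ = 41, n = 8.
Posterior ∝ λ^5e^(−5λ) · λ^41e^(−8λ) = λ^46e^(−13λ), i.e. Gamma(shape=47, rate=13).
The mode of a Gamma(a, b) with a ≥ 1 (shape–rate) is (a−1)/b = 46/13 ≈ 3.538.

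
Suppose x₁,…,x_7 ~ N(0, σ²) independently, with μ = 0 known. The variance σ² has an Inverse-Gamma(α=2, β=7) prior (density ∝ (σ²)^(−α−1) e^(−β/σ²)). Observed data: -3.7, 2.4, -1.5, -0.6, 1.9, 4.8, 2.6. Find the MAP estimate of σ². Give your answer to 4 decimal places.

σ̂²_MAP = 5.3438

Sum of squared deviations about the known mean: SS = (-3.7−0)² + (2.4−0)² + (-1.5−0)² + (-0.6−0)² + (1.9−0)² + (4.8−0)² + (2.6−0)² = 55.47.
The Normal likelihood contributes (σ²)^(−n/2) exp(−SS/(2σ²)), so the posterior is Inverse-Gamma(α + n/2, β + SS/2) = Inverse-Gamma(5.5, 34.735).
The mode of Inverse-Gamma(a, b) is b/(a+1) = 34.735/6.5 ≈ 5.3438.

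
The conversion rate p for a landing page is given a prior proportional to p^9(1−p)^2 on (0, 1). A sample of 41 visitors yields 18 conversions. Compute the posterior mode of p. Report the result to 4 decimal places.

p̂_MAP = 0.5192

The prior density ∝ p^9(1−p)^2 is the kernel of Beta(10, 3).
Data: 18 successes in 41 trials. The binomial likelihood contributes p^18(1−p)^23, so the posterior is Beta(10+18, 3+23) = Beta(28, 26).
For Beta(a, b) with a, b > 1 the mode is (a−1)/(a+b−2) = 27/52 ≈ 0.5192.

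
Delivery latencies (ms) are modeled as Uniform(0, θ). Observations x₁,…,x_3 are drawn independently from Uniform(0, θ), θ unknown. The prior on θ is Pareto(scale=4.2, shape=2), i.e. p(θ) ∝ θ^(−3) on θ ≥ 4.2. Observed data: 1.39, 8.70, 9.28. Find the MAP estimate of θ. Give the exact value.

θ̂_MAP = 9.28

The Uniform(0, θ) likelihood is θ^(−n) for θ ≥ max(xᵢ), zero otherwise. Here max(xᵢ) = 9.28.
Posterior ∝ θ^(−3) · θ^(−3) = θ^(−6) on θ ≥ max(4.2, 9.28) = 9.28.
This density is strictly decreasing in θ, so the posterior mode lies at the lower boundary of the support.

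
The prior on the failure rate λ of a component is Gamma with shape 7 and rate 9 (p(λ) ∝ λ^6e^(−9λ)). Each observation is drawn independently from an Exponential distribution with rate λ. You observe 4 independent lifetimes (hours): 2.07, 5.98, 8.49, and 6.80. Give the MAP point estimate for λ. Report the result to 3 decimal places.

The Exponential(rate=λ) likelihood is ∝ λ^n e^(−λΣtᵢ). Here n = 4 and Σtᵢ = 2.07 + 5.98 + 8.49 + 6.80 = 23.34.
Posterior ∝ λ^6e^(−9λ) · λ^4e^(−23.34λ) = λ^10e^(−32.34λ), i.e. Gamma(11, 32.34).
Mode = (a−1)/b = 10/32.34 ≈ 0.309.

λ̂_MAP = 0.309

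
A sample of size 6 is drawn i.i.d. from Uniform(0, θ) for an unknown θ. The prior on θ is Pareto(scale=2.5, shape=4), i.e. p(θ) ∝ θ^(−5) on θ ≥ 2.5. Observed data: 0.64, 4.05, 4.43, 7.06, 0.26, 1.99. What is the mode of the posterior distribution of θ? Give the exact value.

θ̂_MAP = 7.06

The Uniform(0, θ) likelihood is θ^(−n) for θ ≥ max(xᵢ), zero otherwise. Here max(xᵢ) = 7.06.
Posterior ∝ θ^(−5) · θ^(−6) = θ^(−11) on θ ≥ max(2.5, 7.06) = 7.06.
This density is strictly decreasing in θ, so the posterior mode lies at the lower boundary of the support.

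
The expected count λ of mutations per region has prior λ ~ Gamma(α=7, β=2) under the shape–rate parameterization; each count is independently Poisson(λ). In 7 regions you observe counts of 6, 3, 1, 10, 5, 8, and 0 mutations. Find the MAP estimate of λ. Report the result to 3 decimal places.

λ̂_MAP = 4.333

Σxᵢ = 6+3+1+10+5+8+0 = 33, with n = 7.
Posterior ∝ λ^6e^(−2λ) · λ^33e^(−7λ) = λ^39e^(−9λ), i.e. Gamma(shape=40, rate=9).
The mode of a Gamma(a, b) with a ≥ 1 (shape–rate) is (a−1)/b = 39/9 ≈ 4.333.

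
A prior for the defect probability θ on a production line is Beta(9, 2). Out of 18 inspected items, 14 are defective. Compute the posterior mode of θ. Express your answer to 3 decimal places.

Prior: Beta(9, 2).
Data: 14 successes in 18 trials. The binomial likelihood contributes θ^14(1−θ)^4, so the posterior is Beta(9+14, 2+4) = Beta(23, 6).
For Beta(a, b) with a, b > 1 the mode is (a−1)/(a+b−2) = 22/27 ≈ 0.815.

θ̂_MAP = 0.815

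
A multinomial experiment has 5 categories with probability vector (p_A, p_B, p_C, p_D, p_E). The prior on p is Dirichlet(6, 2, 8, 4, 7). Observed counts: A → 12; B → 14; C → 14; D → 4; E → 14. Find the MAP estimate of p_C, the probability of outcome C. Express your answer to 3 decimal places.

MAP estimate of p_C = 0.263

The posterior is Dirichlet(αᵢ + nᵢ) = Dirichlet(18, 16, 22, 8, 21).
For a Dirichlet(a₁,…,a_K) with all aᵢ > 1, the mode has j-th component (aⱼ − 1)/(Σaᵢ − K).
Here Σaᵢ = 85 and K = 5, so p_C = (22 − 1)/(85 − 5) = 21/80 ≈ 0.263.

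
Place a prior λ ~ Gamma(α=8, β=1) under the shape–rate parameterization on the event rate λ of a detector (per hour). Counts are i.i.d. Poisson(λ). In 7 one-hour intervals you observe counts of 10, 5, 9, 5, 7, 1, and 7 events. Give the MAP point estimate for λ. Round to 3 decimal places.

λ̂_MAP = 6.375

Σxᵢ = 10+5+9+5+7+1+7 = 44, with n = 7.
Posterior ∝ λ^7e^(−1λ) · λ^44e^(−7λ) = λ^51e^(−8λ), i.e. Gamma(shape=52, rate=8).
The mode of a Gamma(a, b) with a ≥ 1 (shape–rate) is (a−1)/b = 51/8 ≈ 6.375.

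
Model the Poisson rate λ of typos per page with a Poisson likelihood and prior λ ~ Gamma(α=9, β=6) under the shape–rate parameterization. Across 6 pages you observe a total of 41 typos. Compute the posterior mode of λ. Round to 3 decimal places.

Σxᵢ = 41, n = 6.
Posterior ∝ λ^8e^(−6λ) · λ^41e^(−6λ) = λ^49e^(−12λ), i.e. Gamma(shape=50, rate=12).
The mode of a Gamma(a, b) with a ≥ 1 (shape–rate) is (a−1)/b = 49/12 ≈ 4.083.

λ̂_MAP = 4.083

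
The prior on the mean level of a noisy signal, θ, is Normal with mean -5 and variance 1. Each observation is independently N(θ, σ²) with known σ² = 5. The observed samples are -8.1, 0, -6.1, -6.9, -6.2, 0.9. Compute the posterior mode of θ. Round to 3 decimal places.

n = 6; x̄ = ((-8.1) + 0 + (-6.1) + (-6.9) + (-6.2) + 0.9)/6 = -26.4/6 = -4.4.
For a Normal prior and Normal likelihood with known variance, the posterior is Normal; its mode equals its mean, the precision-weighted average.
Prior precision 1/σ₀² = 1/1 = 1; data precision n/σ² = 6/5 = 1.2.
θ̂ = (1·(-5) + 1.2·(-4.4)) / (1 + 1.2) = (-10.28)/2.2 = -257/55 ≈ -4.673.

θ̂_MAP = -4.673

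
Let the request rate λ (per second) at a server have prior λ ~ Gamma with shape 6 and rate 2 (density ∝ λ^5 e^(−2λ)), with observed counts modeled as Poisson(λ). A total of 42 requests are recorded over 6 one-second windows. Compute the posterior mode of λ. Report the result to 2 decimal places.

Σxᵢ = 42, n = 6.
Posterior ∝ λ^5e^(−2λ) · λ^42e^(−6λ) = λ^47e^(−8λ), i.e. Gamma(shape=48, rate=8).
The mode of a Gamma(a, b) with a ≥ 1 (shape–rate) is (a−1)/b = 47/8 ≈ 5.88.

λ̂_MAP = 5.88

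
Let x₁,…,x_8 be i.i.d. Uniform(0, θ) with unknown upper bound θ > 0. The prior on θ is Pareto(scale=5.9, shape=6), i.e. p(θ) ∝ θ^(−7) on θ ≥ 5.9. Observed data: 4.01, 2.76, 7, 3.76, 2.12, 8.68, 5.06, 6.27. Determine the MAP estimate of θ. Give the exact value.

The Uniform(0, θ) likelihood is θ^(−n) for θ ≥ max(xᵢ), zero otherwise. Here max(xᵢ) = 8.68.
Posterior ∝ θ^(−7) · θ^(−8) = θ^(−15) on θ ≥ max(5.9, 8.68) = 8.68.
This density is strictly decreasing in θ, so the posterior mode lies at the lower boundary of the support.

θ̂_MAP = 8.68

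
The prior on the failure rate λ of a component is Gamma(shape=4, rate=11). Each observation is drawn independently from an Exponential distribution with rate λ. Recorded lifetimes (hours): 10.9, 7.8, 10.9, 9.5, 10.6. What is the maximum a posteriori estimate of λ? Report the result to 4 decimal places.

λ̂_MAP = 0.1318

The Exponential(rate=λ) likelihood is ∝ λ^n e^(−λΣtᵢ). Here n = 5 and Σtᵢ = 10.9 + 7.8 + 10.9 + 9.5 + 10.6 = 49.7.
Posterior ∝ λ^3e^(−11λ) · λ^5e^(−49.7λ) = λ^8e^(−60.7λ), i.e. Gamma(9, 60.7).
Mode = (a−1)/b = 8/60.7 ≈ 0.1318.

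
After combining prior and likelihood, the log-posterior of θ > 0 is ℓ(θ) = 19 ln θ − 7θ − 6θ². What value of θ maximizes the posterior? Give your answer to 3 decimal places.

ℓ'(θ) = 19/θ − 7 − 12θ. Setting this to zero and multiplying by θ: 12θ² + 7θ − 19 = 0.
θ = (−7 + √(7² + 4·12·19)) / (2·12) = (−7 + √961) / 24 = (−7 + 31)/24 = 1.
ℓ''(θ) = −19/θ² − 12 < 0, confirming a maximum.

θ̂_MAP = 1.000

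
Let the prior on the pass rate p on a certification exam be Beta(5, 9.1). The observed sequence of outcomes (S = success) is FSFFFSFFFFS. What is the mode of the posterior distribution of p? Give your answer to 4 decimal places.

p̂_MAP = 0.3030

Prior: Beta(5, 9.1).
Data: 3 successes in 11 trials (from the sequence). The binomial likelihood contributes p^3(1−p)^8, so the posterior is Beta(5+3, 9.1+8) = Beta(8, 17.1).
For Beta(a, b) with a, b > 1 the mode is (a−1)/(a+b−2) = 7/23.1 ≈ 0.3030.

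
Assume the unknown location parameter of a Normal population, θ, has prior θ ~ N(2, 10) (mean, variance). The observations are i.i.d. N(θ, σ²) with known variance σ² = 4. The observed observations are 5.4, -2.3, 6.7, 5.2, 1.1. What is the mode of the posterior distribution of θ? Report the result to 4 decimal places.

θ̂_MAP = 3.1296

n = 5; x̄ = (5.4 + (-2.3) + 6.7 + 5.2 + 1.1)/5 = 16.1/5 = 3.22.
For a Normal prior and Normal likelihood with known variance, the posterior is Normal; its mode equals its mean, the precision-weighted average.
Prior precision 1/σ₀² = 1/10 = 0.1; data precision n/σ² = 5/4 = 1.25.
θ̂ = (0.1·2 + 1.25·3.22) / (0.1 + 1.25) = 4.225/1.35 = 169/54 ≈ 3.1296.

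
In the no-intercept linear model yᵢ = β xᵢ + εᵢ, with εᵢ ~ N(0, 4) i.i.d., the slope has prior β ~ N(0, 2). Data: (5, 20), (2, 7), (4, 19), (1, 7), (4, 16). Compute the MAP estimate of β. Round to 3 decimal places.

β̂_MAP = 4.078

log p(β | y) = −Σ(yᵢ − βxᵢ)²/(2·4) − β²/(2·2) + const.
Setting the derivative to zero: Σxᵢ(yᵢ − βxᵢ)/4 − β/2 = 0, so β = Σxᵢyᵢ / (Σxᵢ² + σ²/τ²).
Σxᵢyᵢ = 5·20 + 2·7 + 4·19 + 1·7 + 4·16 = 261; Σxᵢ² = 62; σ²/τ² = 2.
β̂_MAP = 261 / (62 + 2) = 261/64 ≈ 4.078.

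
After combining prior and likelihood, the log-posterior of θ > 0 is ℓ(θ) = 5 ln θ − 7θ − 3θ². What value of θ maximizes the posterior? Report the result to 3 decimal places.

θ̂_MAP = 0.500

ℓ'(θ) = 5/θ − 7 − 6θ. Setting this to zero and multiplying by θ: 6θ² + 7θ − 5 = 0.
θ = (−7 + √(7² + 4·6·5)) / (2·6) = (−7 + √169) / 12 = (−7 + 13)/12 = 1/2.
ℓ''(θ) = −5/θ² − 6 < 0, confirming a maximum.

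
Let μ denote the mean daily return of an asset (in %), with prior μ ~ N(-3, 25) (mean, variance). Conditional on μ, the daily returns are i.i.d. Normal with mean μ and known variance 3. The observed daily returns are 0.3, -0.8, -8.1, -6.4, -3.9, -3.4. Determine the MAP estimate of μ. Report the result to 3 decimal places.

n = 6; x̄ = (0.3 + (-0.8) + (-8.1) + (-6.4) + (-3.9) + (-3.4))/6 = -22.3/6 = -223/60 ≈ -3.7167.
For a Normal prior and Normal likelihood with known variance, the posterior is Normal; its mode equals its mean, the precision-weighted average.
Prior precision 1/σ₀² = 1/25 = 0.04; data precision n/σ² = 6/3 = 2.
μ̂ = (0.04·(-3) + 2·(-223/60)) / (0.04 + 2) = (-1133/150)/2.04 = -1133/306 ≈ -3.703.

μ̂_MAP = -3.703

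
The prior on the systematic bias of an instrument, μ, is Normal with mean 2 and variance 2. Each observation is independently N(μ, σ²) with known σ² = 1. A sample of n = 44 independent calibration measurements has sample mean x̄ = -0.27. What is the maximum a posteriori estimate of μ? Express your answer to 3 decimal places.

n = 44, x̄ = -0.27.
For a Normal prior and Normal likelihood with known variance, the posterior is Normal; its mode equals its mean, the precision-weighted average.
Prior precision 1/σ₀² = 1/2 = 0.5; data precision n/σ² = 44/1 = 44.
μ̂ = (0.5·2 + 44·(-0.27)) / (0.5 + 44) = (-10.88)/44.5 = -544/2225 ≈ -0.244.

μ̂_MAP = -0.244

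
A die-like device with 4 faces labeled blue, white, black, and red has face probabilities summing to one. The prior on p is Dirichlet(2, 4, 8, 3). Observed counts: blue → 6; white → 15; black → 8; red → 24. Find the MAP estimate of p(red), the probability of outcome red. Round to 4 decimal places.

MAP estimate of p(red) = 0.3939

The posterior is Dirichlet(αᵢ + nᵢ) = Dirichlet(8, 19, 16, 27).
For a Dirichlet(a₁,…,a_K) with all aᵢ > 1, the mode has j-th component (aⱼ − 1)/(Σaᵢ − K).
Here Σaᵢ = 70 and K = 4, so p(red) = (27 − 1)/(70 − 4) = 26/66 ≈ 0.3939.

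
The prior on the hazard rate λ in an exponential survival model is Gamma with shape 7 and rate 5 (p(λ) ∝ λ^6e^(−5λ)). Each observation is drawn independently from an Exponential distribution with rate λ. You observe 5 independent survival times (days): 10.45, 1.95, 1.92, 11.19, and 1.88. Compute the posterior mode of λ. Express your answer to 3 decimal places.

The Exponential(rate=λ) likelihood is ∝ λ^n e^(−λΣtᵢ). Here n = 5 and Σtᵢ = 10.45 + 1.95 + 1.92 + 11.19 + 1.88 = 27.39.
Posterior ∝ λ^6e^(−5λ) · λ^5e^(−27.39λ) = λ^11e^(−32.39λ), i.e. Gamma(12, 32.39).
Mode = (a−1)/b = 11/32.39 ≈ 0.340.

λ̂_MAP = 0.340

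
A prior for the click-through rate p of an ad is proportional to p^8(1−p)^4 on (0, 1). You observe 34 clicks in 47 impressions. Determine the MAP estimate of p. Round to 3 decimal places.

The prior density ∝ p^8(1−p)^4 is the kernel of Beta(9, 5).
Data: 34 successes in 47 trials. The binomial likelihood contributes p^34(1−p)^13, so the posterior is Beta(9+34, 5+13) = Beta(43, 18).
For Beta(a, b) with a, b > 1 the mode is (a−1)/(a+b−2) = 42/59 ≈ 0.712.

p̂_MAP = 0.712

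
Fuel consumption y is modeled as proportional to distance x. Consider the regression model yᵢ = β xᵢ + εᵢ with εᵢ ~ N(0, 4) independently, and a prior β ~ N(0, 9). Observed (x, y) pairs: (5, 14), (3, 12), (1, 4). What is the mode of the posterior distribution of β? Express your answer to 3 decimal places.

log p(β | y) = −Σ(yᵢ − βxᵢ)²/(2·4) − β²/(2·9) + const.
Setting the derivative to zero: Σxᵢ(yᵢ − βxᵢ)/4 − β/9 = 0, so β = Σxᵢyᵢ / (Σxᵢ² + σ²/τ²).
Σxᵢyᵢ = 5·14 + 3·12 + 1·4 = 110; Σxᵢ² = 35; σ²/τ² = 4/9.
β̂_MAP = 110 / (35 + 4/9) = 110/(319/9) = 90/29 ≈ 3.103.

β̂_MAP = 3.103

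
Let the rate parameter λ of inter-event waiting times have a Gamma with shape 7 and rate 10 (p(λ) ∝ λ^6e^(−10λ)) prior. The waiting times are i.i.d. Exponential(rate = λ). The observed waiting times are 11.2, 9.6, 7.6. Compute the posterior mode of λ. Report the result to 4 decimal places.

λ̂_MAP = 0.2344

The Exponential(rate=λ) likelihood is ∝ λ^n e^(−λΣtᵢ). Here n = 3 and Σtᵢ = 11.2 + 9.6 + 7.6 = 28.4.
Posterior ∝ λ^6e^(−10λ) · λ^3e^(−28.4λ) = λ^9e^(−38.4λ), i.e. Gamma(10, 38.4).
Mode = (a−1)/b = 9/38.4 ≈ 0.2344.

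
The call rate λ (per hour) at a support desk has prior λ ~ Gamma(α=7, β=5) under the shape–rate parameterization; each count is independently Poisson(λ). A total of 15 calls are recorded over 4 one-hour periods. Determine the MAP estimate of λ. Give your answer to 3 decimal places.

λ̂_MAP = 2.333

Σxᵢ = 15, n = 4.
Posterior ∝ λ^6e^(−5λ) · λ^15e^(−4λ) = λ^21e^(−9λ), i.e. Gamma(shape=22, rate=9).
The mode of a Gamma(a, b) with a ≥ 1 (shape–rate) is (a−1)/b = 21/9 ≈ 2.333.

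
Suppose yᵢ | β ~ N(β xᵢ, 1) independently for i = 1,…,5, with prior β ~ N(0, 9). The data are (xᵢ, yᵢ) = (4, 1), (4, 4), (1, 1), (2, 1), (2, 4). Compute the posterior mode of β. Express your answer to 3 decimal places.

β̂_MAP = 0.754

log p(β | y) = −Σ(yᵢ − βxᵢ)²/(2·1) − β²/(2·9) + const.
Setting the derivative to zero: Σxᵢ(yᵢ − βxᵢ)/1 − β/9 = 0, so β = Σxᵢyᵢ / (Σxᵢ² + σ²/τ²).
Σxᵢyᵢ = 4·1 + 4·4 + 1·1 + 2·1 + 2·4 = 31; Σxᵢ² = 41; σ²/τ² = 1/9.
β̂_MAP = 31 / (41 + 1/9) = 31/(370/9) = 279/370 ≈ 0.754.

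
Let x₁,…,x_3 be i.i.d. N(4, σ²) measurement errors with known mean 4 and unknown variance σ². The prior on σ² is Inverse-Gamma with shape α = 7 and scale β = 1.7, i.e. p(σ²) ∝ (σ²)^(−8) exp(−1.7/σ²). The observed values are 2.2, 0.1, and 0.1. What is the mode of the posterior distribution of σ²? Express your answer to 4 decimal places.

Sum of squared deviations about the known mean: SS = (2.2−4)² + (0.1−4)² + (0.1−4)² = 33.66.
The Normal likelihood contributes (σ²)^(−n/2) exp(−SS/(2σ²)), so the posterior is Inverse-Gamma(α + n/2, β + SS/2) = Inverse-Gamma(8.5, 18.53).
The mode of Inverse-Gamma(a, b) is b/(a+1) = 18.53/9.5 ≈ 1.9505.

σ̂²_MAP = 1.9505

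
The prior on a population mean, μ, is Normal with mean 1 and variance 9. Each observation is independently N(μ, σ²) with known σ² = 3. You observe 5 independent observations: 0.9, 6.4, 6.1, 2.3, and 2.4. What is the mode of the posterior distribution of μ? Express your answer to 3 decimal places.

μ̂_MAP = 3.456

n = 5; x̄ = (0.9 + 6.4 + 6.1 + 2.3 + 2.4)/5 = 18.1/5 = 3.62.
For a Normal prior and Normal likelihood with known variance, the posterior is Normal; its mode equals its mean, the precision-weighted average.
Prior precision 1/σ₀² = 1/9; data precision n/σ² = 5/3.
μ̂ = ((1/9)·1 + (5/3)·3.62) / (1/9 + 5/3) = (553/90)/(16/9) = 3.45625 ≈ 3.456.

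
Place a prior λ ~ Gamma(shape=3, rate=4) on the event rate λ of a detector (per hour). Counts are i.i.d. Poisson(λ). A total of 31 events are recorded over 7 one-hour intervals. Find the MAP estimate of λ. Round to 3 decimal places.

Σxᵢ = 31, n = 7.
Posterior ∝ λ^2e^(−4λ) · λ^31e^(−7λ) = λ^33e^(−11λ), i.e. Gamma(shape=34, rate=11).
The mode of a Gamma(a, b) with a ≥ 1 (shape–rate) is (a−1)/b = 33/11 ≈ 3.000.

λ̂_MAP = 3.000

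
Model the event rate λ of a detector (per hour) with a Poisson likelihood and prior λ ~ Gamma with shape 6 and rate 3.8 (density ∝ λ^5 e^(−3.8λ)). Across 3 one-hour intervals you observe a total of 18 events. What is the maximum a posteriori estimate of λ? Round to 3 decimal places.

λ̂_MAP = 3.382

Σxᵢ = 18, n = 3.
Posterior ∝ λ^5e^(−3.8λ) · λ^18e^(−3λ) = λ^23e^(−6.8λ), i.e. Gamma(shape=24, rate=6.8).
The mode of a Gamma(a, b) with a ≥ 1 (shape–rate) is (a−1)/b = 23/6.8 ≈ 3.382.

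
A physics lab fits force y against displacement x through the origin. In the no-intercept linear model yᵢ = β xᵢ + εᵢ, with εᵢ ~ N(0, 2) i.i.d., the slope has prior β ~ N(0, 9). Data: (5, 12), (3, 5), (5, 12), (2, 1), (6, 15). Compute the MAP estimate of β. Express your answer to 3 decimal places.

log p(β | y) = −Σ(yᵢ − βxᵢ)²/(2·2) − β²/(2·9) + const.
Setting the derivative to zero: Σxᵢ(yᵢ − βxᵢ)/2 − β/9 = 0, so β = Σxᵢyᵢ / (Σxᵢ² + σ²/τ²).
Σxᵢyᵢ = 5·12 + 3·5 + 5·12 + 2·1 + 6·15 = 227; Σxᵢ² = 99; σ²/τ² = 2/9.
β̂_MAP = 227 / (99 + 2/9) = 227/(893/9) = 2043/893 ≈ 2.288.

β̂_MAP = 2.288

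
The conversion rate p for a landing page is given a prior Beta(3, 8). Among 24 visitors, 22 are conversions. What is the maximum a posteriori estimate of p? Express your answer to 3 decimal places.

Prior: Beta(3, 8).
Data: 22 successes in 24 trials. The binomial likelihood contributes p^22(1−p)^2, so the posterior is Beta(3+22, 8+2) = Beta(25, 10).
For Beta(a, b) with a, b > 1 the mode is (a−1)/(a+b−2) = 24/33 ≈ 0.727.

p̂_MAP = 0.727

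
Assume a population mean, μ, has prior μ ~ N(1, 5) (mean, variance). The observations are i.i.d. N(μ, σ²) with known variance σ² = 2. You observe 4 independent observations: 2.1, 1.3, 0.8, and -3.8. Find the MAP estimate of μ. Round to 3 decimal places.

n = 4; x̄ = (2.1 + 1.3 + 0.8 + (-3.8))/4 = 0.4/4 = 0.1.
For a Normal prior and Normal likelihood with known variance, the posterior is Normal; its mode equals its mean, the precision-weighted average.
Prior precision 1/σ₀² = 1/5 = 0.2; data precision n/σ² = 4/2 = 2.
μ̂ = (0.2·1 + 2·0.1) / (0.2 + 2) = 0.4/2.2 = 2/11 ≈ 0.182.

μ̂_MAP = 0.182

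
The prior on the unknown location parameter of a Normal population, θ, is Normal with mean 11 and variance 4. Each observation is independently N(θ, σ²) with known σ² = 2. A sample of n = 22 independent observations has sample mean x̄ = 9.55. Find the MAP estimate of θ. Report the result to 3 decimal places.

n = 22, x̄ = 9.55.
For a Normal prior and Normal likelihood with known variance, the posterior is Normal; its mode equals its mean, the precision-weighted average.
Prior precision 1/σ₀² = 1/4 = 0.25; data precision n/σ² = 22/2 = 11.
θ̂ = (0.25·11 + 11·9.55) / (0.25 + 11) = 107.8/11.25 = 2156/225 ≈ 9.582.

θ̂_MAP = 9.582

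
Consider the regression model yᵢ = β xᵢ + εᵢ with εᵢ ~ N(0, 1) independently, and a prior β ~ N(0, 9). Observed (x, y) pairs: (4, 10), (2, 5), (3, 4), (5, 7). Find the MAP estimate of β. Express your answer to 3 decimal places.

β̂_MAP = 1.793

log p(β | y) = −Σ(yᵢ − βxᵢ)²/(2·1) − β²/(2·9) + const.
Setting the derivative to zero: Σxᵢ(yᵢ − βxᵢ)/1 − β/9 = 0, so β = Σxᵢyᵢ / (Σxᵢ² + σ²/τ²).
Σxᵢyᵢ = 4·10 + 2·5 + 3·4 + 5·7 = 97; Σxᵢ² = 54; σ²/τ² = 1/9.
β̂_MAP = 97 / (54 + 1/9) = 97/(487/9) = 873/487 ≈ 1.793.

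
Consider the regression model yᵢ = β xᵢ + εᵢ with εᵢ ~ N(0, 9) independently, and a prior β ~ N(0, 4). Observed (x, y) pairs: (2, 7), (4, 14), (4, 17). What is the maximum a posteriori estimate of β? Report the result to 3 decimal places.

β̂_MAP = 3.608

log p(β | y) = −Σ(yᵢ − βxᵢ)²/(2·9) − β²/(2·4) + const.
Setting the derivative to zero: Σxᵢ(yᵢ − βxᵢ)/9 − β/4 = 0, so β = Σxᵢyᵢ / (Σxᵢ² + σ²/τ²).
Σxᵢyᵢ = 2·7 + 4·14 + 4·17 = 138; Σxᵢ² = 36; σ²/τ² = 2.25.
β̂_MAP = 138 / (36 + 2.25) = 138/38.25 ≈ 3.608.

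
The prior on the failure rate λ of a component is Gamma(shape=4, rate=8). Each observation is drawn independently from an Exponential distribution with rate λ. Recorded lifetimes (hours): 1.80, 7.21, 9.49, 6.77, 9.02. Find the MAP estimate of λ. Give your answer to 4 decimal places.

λ̂_MAP = 0.1892

The Exponential(rate=λ) likelihood is ∝ λ^n e^(−λΣtᵢ). Here n = 5 and Σtᵢ = 1.80 + 7.21 + 9.49 + 6.77 + 9.02 = 34.29.
Posterior ∝ λ^3e^(−8λ) · λ^5e^(−34.29λ) = λ^8e^(−42.29λ), i.e. Gamma(9, 42.29).
Mode = (a−1)/b = 8/42.29 ≈ 0.1892.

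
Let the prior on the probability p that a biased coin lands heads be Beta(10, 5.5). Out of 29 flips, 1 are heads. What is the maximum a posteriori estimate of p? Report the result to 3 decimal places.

Prior: Beta(10, 5.5).
Data: 1 success in 29 trials. The binomial likelihood contributes p(1−p)^28, so the posterior is Beta(10+1, 5.5+28) = Beta(11, 33.5).
For Beta(a, b) with a, b > 1 the mode is (a−1)/(a+b−2) = 10/42.5 ≈ 0.235.

p̂_MAP = 0.235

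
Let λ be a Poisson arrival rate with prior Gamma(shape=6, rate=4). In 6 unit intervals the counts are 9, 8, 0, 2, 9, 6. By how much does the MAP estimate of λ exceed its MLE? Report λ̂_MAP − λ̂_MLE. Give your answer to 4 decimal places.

MAP − MLE = -1.7667

Σxᵢ = 34. Posterior is Gamma(40, 10); MAP = (40−1)/10 = 39/10 ≈ 3.90000.
MLE = x̄ = 34/6 ≈ 5.66667.
Difference = 39/10 − 34/6 = -53/30 ≈ -1.7667.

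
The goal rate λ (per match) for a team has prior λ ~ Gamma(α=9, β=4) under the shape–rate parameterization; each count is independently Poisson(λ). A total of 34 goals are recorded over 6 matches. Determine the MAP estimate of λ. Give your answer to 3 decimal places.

λ̂_MAP = 4.200

Σxᵢ = 34, n = 6.
Posterior ∝ λ^8e^(−4λ) · λ^34e^(−6λ) = λ^42e^(−10λ), i.e. Gamma(shape=43, rate=10).
The mode of a Gamma(a, b) with a ≥ 1 (shape–rate) is (a−1)/b = 42/10 ≈ 4.200.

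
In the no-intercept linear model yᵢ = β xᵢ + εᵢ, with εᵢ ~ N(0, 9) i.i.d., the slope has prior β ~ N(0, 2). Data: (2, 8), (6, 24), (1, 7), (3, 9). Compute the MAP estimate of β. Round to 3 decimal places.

log p(β | y) = −Σ(yᵢ − βxᵢ)²/(2·9) − β²/(2·2) + const.
Setting the derivative to zero: Σxᵢ(yᵢ − βxᵢ)/9 − β/2 = 0, so β = Σxᵢyᵢ / (Σxᵢ² + σ²/τ²).
Σxᵢyᵢ = 2·8 + 6·24 + 1·7 + 3·9 = 194; Σxᵢ² = 50; σ²/τ² = 4.5.
β̂_MAP = 194 / (50 + 4.5) = 194/54.5 ≈ 3.560.

β̂_MAP = 3.560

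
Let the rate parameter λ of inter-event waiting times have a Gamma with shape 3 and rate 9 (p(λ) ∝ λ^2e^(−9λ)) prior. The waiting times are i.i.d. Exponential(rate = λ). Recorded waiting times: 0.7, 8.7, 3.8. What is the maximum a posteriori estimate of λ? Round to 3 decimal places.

λ̂_MAP = 0.225

The Exponential(rate=λ) likelihood is ∝ λ^n e^(−λΣtᵢ). Here n = 3 and Σtᵢ = 0.7 + 8.7 + 3.8 = 13.2.
Posterior ∝ λ^2e^(−9λ) · λ^3e^(−13.2λ) = λ^5e^(−22.2λ), i.e. Gamma(6, 22.2).
Mode = (a−1)/b = 5/22.2 ≈ 0.225.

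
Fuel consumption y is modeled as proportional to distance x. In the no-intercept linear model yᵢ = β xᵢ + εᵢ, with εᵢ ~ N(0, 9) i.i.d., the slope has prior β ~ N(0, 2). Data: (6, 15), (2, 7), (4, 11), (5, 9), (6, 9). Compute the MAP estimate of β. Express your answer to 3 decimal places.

log p(β | y) = −Σ(yᵢ − βxᵢ)²/(2·9) − β²/(2·2) + const.
Setting the derivative to zero: Σxᵢ(yᵢ − βxᵢ)/9 − β/2 = 0, so β = Σxᵢyᵢ / (Σxᵢ² + σ²/τ²).
Σxᵢyᵢ = 6·15 + 2·7 + 4·11 + 5·9 + 6·9 = 247; Σxᵢ² = 117; σ²/τ² = 4.5.
β̂_MAP = 247 / (117 + 4.5) = 247/121.5 ≈ 2.033.

β̂_MAP = 2.033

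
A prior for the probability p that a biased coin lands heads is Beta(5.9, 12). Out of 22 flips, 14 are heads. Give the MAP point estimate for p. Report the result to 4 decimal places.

p̂_MAP = 0.4987

Prior: Beta(5.9, 12).
Data: 14 successes in 22 trials. The binomial likelihood contributes p^14(1−p)^8, so the posterior is Beta(5.9+14, 12+8) = Beta(19.9, 20).
For Beta(a, b) with a, b > 1 the mode is (a−1)/(a+b−2) = 18.9/37.9 ≈ 0.4987.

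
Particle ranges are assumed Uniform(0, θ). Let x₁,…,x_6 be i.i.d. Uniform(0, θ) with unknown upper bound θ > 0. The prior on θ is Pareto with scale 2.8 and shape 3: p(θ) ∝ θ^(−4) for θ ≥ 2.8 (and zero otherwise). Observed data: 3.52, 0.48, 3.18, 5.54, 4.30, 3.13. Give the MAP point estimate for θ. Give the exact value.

The Uniform(0, θ) likelihood is θ^(−n) for θ ≥ max(xᵢ), zero otherwise. Here max(xᵢ) = 5.54.
Posterior ∝ θ^(−4) · θ^(−6) = θ^(−10) on θ ≥ max(2.8, 5.54) = 5.54.
This density is strictly decreasing in θ, so the posterior mode lies at the lower boundary of the support.

θ̂_MAP = 5.54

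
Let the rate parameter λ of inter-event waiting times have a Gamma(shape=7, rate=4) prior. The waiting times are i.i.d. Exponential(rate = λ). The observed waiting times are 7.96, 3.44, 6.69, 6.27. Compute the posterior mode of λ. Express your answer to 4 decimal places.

The Exponential(rate=λ) likelihood is ∝ λ^n e^(−λΣtᵢ). Here n = 4 and Σtᵢ = 7.96 + 3.44 + 6.69 + 6.27 = 24.36.
Posterior ∝ λ^6e^(−4λ) · λ^4e^(−24.36λ) = λ^10e^(−28.36λ), i.e. Gamma(11, 28.36).
Mode = (a−1)/b = 10/28.36 ≈ 0.3526.

λ̂_MAP = 0.3526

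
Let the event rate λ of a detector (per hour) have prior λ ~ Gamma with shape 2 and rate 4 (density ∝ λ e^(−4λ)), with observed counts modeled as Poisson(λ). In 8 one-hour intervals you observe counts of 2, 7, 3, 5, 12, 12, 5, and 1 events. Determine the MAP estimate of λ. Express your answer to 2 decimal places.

λ̂_MAP = 4.00

Σxᵢ = 2+7+3+5+12+12+5+1 = 47, with n = 8.
Posterior ∝ λe^(−4λ) · λ^47e^(−8λ) = λ^48e^(−12λ), i.e. Gamma(shape=49, rate=12).
The mode of a Gamma(a, b) with a ≥ 1 (shape–rate) is (a−1)/b = 48/12 ≈ 4.00.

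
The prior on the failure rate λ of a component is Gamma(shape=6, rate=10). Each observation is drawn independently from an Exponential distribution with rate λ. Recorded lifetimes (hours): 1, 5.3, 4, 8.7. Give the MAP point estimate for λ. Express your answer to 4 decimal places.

The Exponential(rate=λ) likelihood is ∝ λ^n e^(−λΣtᵢ). Here n = 4 and Σtᵢ = 1 + 5.3 + 4 + 8.7 = 19.
Posterior ∝ λ^5e^(−10λ) · λ^4e^(−19λ) = λ^9e^(−29λ), i.e. Gamma(10, 29).
Mode = (a−1)/b = 9/29 ≈ 0.3103.

λ̂_MAP = 0.3103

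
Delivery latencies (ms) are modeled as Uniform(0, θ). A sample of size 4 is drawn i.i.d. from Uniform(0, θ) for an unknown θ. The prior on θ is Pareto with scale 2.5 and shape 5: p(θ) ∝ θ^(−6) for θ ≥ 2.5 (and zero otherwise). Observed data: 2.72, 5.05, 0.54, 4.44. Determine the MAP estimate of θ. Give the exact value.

θ̂_MAP = 5.05

The Uniform(0, θ) likelihood is θ^(−n) for θ ≥ max(xᵢ), zero otherwise. Here max(xᵢ) = 5.05.
Posterior ∝ θ^(−6) · θ^(−4) = θ^(−10) on θ ≥ max(2.5, 5.05) = 5.05.
This density is strictly decreasing in θ, so the posterior mode lies at the lower boundary of the support.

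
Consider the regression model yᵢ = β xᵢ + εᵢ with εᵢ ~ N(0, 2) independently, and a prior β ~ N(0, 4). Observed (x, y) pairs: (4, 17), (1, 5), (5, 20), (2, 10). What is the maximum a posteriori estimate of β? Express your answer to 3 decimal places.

log p(β | y) = −Σ(yᵢ − βxᵢ)²/(2·2) − β²/(2·4) + const.
Setting the derivative to zero: Σxᵢ(yᵢ − βxᵢ)/2 − β/4 = 0, so β = Σxᵢyᵢ / (Σxᵢ² + σ²/τ²).
Σxᵢyᵢ = 4·17 + 1·5 + 5·20 + 2·10 = 193; Σxᵢ² = 46; σ²/τ² = 0.5.
β̂_MAP = 193 / (46 + 0.5) = 193/46.5 ≈ 4.151.

β̂_MAP = 4.151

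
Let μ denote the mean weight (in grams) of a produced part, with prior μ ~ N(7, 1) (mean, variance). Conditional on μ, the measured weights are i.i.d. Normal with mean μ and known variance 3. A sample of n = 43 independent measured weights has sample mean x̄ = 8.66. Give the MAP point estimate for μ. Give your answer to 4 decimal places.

μ̂_MAP = 8.5517

n = 43, x̄ = 8.66.
For a Normal prior and Normal likelihood with known variance, the posterior is Normal; its mode equals its mean, the precision-weighted average.
Prior precision 1/σ₀² = 1/1 = 1; data precision n/σ² = 43/3.
μ̂ = (1·7 + (43/3)·8.66) / (1 + 43/3) = (19669/150)/(46/3) = 19669/2300 ≈ 8.5517.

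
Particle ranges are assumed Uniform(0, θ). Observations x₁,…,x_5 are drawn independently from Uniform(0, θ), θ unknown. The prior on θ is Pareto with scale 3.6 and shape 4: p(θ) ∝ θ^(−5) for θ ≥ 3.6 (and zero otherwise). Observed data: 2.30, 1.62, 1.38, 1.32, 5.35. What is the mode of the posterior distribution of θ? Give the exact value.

The Uniform(0, θ) likelihood is θ^(−n) for θ ≥ max(xᵢ), zero otherwise. Here max(xᵢ) = 5.35.
Posterior ∝ θ^(−5) · θ^(−5) = θ^(−10) on θ ≥ max(3.6, 5.35) = 5.35.
This density is strictly decreasing in θ, so the posterior mode lies at the lower boundary of the support.

θ̂_MAP = 5.35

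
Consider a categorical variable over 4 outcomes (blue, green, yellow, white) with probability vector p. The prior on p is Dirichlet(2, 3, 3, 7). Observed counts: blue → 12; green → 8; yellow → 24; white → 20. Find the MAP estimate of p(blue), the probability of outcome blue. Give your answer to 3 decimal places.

MAP estimate of p(blue) = 0.173

The posterior is Dirichlet(αᵢ + nᵢ) = Dirichlet(14, 11, 27, 27).
For a Dirichlet(a₁,…,a_K) with all aᵢ > 1, the mode has j-th component (aⱼ − 1)/(Σaᵢ − K).
Here Σaᵢ = 79 and K = 4, so p(blue) = (14 − 1)/(79 − 4) = 13/75 ≈ 0.173.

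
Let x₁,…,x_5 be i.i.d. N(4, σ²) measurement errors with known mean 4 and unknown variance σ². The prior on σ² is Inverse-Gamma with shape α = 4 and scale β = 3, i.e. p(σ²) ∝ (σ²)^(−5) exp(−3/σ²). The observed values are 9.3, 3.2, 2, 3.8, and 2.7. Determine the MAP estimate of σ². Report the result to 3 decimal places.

Sum of squared deviations about the known mean: SS = (9.3−4)² + (3.2−4)² + (2−4)² + (3.8−4)² + (2.7−4)² = 34.46.
The Normal likelihood contributes (σ²)^(−n/2) exp(−SS/(2σ²)), so the posterior is Inverse-Gamma(α + n/2, β + SS/2) = Inverse-Gamma(6.5, 20.23).
The mode of Inverse-Gamma(a, b) is b/(a+1) = 20.23/7.5 ≈ 2.697.

σ̂²_MAP = 2.697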